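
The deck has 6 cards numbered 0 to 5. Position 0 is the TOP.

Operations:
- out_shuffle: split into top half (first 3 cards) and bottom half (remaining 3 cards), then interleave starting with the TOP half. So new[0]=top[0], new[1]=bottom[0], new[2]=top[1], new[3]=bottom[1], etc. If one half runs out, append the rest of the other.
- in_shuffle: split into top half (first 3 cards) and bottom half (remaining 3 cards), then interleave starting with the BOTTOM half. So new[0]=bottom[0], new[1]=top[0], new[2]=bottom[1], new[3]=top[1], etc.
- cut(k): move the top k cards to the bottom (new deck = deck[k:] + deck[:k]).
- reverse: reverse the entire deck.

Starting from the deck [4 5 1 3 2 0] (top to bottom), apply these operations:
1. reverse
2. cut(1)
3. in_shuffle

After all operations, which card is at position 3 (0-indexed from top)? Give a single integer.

After op 1 (reverse): [0 2 3 1 5 4]
After op 2 (cut(1)): [2 3 1 5 4 0]
After op 3 (in_shuffle): [5 2 4 3 0 1]
Position 3: card 3.

Answer: 3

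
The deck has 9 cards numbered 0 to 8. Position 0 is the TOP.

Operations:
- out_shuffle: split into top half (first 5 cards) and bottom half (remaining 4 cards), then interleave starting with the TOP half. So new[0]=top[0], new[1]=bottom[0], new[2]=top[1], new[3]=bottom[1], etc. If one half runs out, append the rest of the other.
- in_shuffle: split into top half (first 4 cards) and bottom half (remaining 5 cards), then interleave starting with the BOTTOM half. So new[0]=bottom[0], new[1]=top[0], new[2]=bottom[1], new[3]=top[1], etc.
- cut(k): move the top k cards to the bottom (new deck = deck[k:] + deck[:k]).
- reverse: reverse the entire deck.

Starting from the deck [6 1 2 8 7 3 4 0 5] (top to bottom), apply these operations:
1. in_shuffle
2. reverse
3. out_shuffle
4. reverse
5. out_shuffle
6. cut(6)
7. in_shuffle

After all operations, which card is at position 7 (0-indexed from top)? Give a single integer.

Answer: 4

Derivation:
After op 1 (in_shuffle): [7 6 3 1 4 2 0 8 5]
After op 2 (reverse): [5 8 0 2 4 1 3 6 7]
After op 3 (out_shuffle): [5 1 8 3 0 6 2 7 4]
After op 4 (reverse): [4 7 2 6 0 3 8 1 5]
After op 5 (out_shuffle): [4 3 7 8 2 1 6 5 0]
After op 6 (cut(6)): [6 5 0 4 3 7 8 2 1]
After op 7 (in_shuffle): [3 6 7 5 8 0 2 4 1]
Position 7: card 4.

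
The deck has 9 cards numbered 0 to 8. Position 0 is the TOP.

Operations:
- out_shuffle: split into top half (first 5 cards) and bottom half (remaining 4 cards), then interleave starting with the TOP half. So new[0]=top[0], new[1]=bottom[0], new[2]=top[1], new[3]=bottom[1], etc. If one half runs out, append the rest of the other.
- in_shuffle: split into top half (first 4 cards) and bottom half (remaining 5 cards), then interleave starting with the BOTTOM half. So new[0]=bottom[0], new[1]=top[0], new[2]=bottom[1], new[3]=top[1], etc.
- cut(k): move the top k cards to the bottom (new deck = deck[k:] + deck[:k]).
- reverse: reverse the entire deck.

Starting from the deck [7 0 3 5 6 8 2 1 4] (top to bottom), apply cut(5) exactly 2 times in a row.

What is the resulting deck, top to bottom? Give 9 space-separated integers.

After op 1 (cut(5)): [8 2 1 4 7 0 3 5 6]
After op 2 (cut(5)): [0 3 5 6 8 2 1 4 7]

Answer: 0 3 5 6 8 2 1 4 7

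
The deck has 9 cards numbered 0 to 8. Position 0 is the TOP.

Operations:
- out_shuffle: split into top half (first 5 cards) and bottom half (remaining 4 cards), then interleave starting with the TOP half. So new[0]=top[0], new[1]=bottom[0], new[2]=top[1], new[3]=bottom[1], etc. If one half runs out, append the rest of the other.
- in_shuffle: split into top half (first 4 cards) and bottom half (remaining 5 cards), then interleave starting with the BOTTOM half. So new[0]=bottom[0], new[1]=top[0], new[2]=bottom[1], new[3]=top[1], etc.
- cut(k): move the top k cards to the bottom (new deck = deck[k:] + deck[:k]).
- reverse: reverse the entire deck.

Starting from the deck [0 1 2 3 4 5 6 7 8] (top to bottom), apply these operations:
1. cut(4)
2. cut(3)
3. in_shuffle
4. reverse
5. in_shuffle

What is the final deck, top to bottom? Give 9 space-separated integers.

After op 1 (cut(4)): [4 5 6 7 8 0 1 2 3]
After op 2 (cut(3)): [7 8 0 1 2 3 4 5 6]
After op 3 (in_shuffle): [2 7 3 8 4 0 5 1 6]
After op 4 (reverse): [6 1 5 0 4 8 3 7 2]
After op 5 (in_shuffle): [4 6 8 1 3 5 7 0 2]

Answer: 4 6 8 1 3 5 7 0 2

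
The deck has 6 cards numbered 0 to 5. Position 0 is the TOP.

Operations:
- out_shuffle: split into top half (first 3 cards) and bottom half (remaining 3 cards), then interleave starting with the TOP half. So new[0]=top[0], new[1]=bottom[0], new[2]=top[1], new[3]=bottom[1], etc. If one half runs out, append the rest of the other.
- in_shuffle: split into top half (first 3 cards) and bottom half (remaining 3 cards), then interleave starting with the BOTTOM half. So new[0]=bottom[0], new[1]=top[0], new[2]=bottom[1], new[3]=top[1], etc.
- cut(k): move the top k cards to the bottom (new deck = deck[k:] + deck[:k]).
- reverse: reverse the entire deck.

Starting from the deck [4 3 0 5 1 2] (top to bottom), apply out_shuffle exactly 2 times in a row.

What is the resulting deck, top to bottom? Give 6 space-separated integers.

Answer: 4 1 5 0 3 2

Derivation:
After op 1 (out_shuffle): [4 5 3 1 0 2]
After op 2 (out_shuffle): [4 1 5 0 3 2]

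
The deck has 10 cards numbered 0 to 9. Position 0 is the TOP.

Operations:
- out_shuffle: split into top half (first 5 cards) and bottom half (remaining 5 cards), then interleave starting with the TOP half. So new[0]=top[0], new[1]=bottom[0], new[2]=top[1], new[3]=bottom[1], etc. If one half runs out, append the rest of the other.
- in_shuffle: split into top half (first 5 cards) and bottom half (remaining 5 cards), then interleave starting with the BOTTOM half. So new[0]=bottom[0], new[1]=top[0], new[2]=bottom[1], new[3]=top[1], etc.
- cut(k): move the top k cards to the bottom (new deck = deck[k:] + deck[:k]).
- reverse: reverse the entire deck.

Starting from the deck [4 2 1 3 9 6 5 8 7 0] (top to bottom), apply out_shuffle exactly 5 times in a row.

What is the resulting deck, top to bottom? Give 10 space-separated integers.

After op 1 (out_shuffle): [4 6 2 5 1 8 3 7 9 0]
After op 2 (out_shuffle): [4 8 6 3 2 7 5 9 1 0]
After op 3 (out_shuffle): [4 7 8 5 6 9 3 1 2 0]
After op 4 (out_shuffle): [4 9 7 3 8 1 5 2 6 0]
After op 5 (out_shuffle): [4 1 9 5 7 2 3 6 8 0]

Answer: 4 1 9 5 7 2 3 6 8 0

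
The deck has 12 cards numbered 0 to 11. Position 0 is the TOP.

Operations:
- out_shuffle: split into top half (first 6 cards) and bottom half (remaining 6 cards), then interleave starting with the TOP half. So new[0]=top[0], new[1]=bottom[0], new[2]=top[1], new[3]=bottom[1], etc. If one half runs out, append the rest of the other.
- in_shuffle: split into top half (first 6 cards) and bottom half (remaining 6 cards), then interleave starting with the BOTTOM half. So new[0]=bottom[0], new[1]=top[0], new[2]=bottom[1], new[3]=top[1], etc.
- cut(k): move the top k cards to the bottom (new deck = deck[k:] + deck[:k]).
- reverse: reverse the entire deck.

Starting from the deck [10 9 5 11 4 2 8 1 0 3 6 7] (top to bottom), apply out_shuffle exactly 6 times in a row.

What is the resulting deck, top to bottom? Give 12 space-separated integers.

Answer: 10 2 6 4 3 11 0 5 1 9 8 7

Derivation:
After op 1 (out_shuffle): [10 8 9 1 5 0 11 3 4 6 2 7]
After op 2 (out_shuffle): [10 11 8 3 9 4 1 6 5 2 0 7]
After op 3 (out_shuffle): [10 1 11 6 8 5 3 2 9 0 4 7]
After op 4 (out_shuffle): [10 3 1 2 11 9 6 0 8 4 5 7]
After op 5 (out_shuffle): [10 6 3 0 1 8 2 4 11 5 9 7]
After op 6 (out_shuffle): [10 2 6 4 3 11 0 5 1 9 8 7]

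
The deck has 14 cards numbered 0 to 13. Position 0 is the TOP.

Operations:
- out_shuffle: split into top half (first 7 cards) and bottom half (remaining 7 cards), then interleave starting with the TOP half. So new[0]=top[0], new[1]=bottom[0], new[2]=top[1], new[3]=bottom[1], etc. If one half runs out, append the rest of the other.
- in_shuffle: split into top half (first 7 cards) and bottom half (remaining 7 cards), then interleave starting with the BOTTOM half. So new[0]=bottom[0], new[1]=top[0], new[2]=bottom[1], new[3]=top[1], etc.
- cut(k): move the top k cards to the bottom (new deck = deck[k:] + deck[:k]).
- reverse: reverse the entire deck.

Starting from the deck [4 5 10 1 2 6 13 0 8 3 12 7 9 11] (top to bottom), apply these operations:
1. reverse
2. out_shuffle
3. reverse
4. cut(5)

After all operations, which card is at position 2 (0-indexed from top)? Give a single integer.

After op 1 (reverse): [11 9 7 12 3 8 0 13 6 2 1 10 5 4]
After op 2 (out_shuffle): [11 13 9 6 7 2 12 1 3 10 8 5 0 4]
After op 3 (reverse): [4 0 5 8 10 3 1 12 2 7 6 9 13 11]
After op 4 (cut(5)): [3 1 12 2 7 6 9 13 11 4 0 5 8 10]
Position 2: card 12.

Answer: 12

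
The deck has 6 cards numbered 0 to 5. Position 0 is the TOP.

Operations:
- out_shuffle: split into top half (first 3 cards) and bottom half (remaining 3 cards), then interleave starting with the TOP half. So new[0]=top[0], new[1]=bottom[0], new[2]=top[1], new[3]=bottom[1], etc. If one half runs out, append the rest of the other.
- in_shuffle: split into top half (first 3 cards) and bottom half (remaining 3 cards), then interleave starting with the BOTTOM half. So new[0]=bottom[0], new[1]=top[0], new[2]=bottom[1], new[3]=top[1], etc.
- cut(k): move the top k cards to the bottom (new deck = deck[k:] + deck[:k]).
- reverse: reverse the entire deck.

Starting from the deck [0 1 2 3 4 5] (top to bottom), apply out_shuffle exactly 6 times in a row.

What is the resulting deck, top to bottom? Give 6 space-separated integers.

After op 1 (out_shuffle): [0 3 1 4 2 5]
After op 2 (out_shuffle): [0 4 3 2 1 5]
After op 3 (out_shuffle): [0 2 4 1 3 5]
After op 4 (out_shuffle): [0 1 2 3 4 5]
After op 5 (out_shuffle): [0 3 1 4 2 5]
After op 6 (out_shuffle): [0 4 3 2 1 5]

Answer: 0 4 3 2 1 5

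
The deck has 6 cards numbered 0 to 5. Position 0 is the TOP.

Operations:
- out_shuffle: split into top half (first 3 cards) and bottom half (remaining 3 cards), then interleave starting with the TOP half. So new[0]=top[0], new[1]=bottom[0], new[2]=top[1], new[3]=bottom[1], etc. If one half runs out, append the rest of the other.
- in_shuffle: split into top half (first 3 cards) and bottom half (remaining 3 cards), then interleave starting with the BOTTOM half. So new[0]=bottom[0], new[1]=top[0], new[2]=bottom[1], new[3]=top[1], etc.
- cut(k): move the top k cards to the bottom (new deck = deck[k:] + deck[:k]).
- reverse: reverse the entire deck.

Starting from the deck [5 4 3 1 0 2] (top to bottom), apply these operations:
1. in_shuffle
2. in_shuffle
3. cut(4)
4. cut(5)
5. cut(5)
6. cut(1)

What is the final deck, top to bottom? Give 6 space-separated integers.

Answer: 5 3 0 4 1 2

Derivation:
After op 1 (in_shuffle): [1 5 0 4 2 3]
After op 2 (in_shuffle): [4 1 2 5 3 0]
After op 3 (cut(4)): [3 0 4 1 2 5]
After op 4 (cut(5)): [5 3 0 4 1 2]
After op 5 (cut(5)): [2 5 3 0 4 1]
After op 6 (cut(1)): [5 3 0 4 1 2]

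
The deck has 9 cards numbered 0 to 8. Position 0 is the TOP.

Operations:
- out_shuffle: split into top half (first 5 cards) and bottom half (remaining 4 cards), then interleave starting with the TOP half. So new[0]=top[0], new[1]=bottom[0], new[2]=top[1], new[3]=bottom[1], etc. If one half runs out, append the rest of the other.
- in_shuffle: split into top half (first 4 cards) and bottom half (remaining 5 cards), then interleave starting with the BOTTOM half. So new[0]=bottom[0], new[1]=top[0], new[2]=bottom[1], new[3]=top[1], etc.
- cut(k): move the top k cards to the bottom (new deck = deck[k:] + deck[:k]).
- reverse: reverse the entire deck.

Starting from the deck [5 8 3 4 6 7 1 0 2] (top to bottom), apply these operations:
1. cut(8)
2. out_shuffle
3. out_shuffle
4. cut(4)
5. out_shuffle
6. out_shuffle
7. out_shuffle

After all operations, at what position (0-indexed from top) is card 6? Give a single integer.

Answer: 2

Derivation:
After op 1 (cut(8)): [2 5 8 3 4 6 7 1 0]
After op 2 (out_shuffle): [2 6 5 7 8 1 3 0 4]
After op 3 (out_shuffle): [2 1 6 3 5 0 7 4 8]
After op 4 (cut(4)): [5 0 7 4 8 2 1 6 3]
After op 5 (out_shuffle): [5 2 0 1 7 6 4 3 8]
After op 6 (out_shuffle): [5 6 2 4 0 3 1 8 7]
After op 7 (out_shuffle): [5 3 6 1 2 8 4 7 0]
Card 6 is at position 2.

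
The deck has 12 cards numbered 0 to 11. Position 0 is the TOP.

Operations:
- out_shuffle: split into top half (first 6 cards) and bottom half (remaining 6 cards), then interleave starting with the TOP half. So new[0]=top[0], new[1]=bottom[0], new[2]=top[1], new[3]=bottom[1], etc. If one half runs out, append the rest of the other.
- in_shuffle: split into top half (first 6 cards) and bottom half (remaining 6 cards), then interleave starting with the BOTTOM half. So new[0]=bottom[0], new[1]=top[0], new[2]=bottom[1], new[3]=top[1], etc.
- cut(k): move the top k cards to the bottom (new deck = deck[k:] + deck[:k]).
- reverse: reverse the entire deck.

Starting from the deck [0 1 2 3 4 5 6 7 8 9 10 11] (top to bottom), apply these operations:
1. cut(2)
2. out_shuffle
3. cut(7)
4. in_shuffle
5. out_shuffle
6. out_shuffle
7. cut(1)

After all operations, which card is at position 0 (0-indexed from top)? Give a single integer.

Answer: 6

Derivation:
After op 1 (cut(2)): [2 3 4 5 6 7 8 9 10 11 0 1]
After op 2 (out_shuffle): [2 8 3 9 4 10 5 11 6 0 7 1]
After op 3 (cut(7)): [11 6 0 7 1 2 8 3 9 4 10 5]
After op 4 (in_shuffle): [8 11 3 6 9 0 4 7 10 1 5 2]
After op 5 (out_shuffle): [8 4 11 7 3 10 6 1 9 5 0 2]
After op 6 (out_shuffle): [8 6 4 1 11 9 7 5 3 0 10 2]
After op 7 (cut(1)): [6 4 1 11 9 7 5 3 0 10 2 8]
Position 0: card 6.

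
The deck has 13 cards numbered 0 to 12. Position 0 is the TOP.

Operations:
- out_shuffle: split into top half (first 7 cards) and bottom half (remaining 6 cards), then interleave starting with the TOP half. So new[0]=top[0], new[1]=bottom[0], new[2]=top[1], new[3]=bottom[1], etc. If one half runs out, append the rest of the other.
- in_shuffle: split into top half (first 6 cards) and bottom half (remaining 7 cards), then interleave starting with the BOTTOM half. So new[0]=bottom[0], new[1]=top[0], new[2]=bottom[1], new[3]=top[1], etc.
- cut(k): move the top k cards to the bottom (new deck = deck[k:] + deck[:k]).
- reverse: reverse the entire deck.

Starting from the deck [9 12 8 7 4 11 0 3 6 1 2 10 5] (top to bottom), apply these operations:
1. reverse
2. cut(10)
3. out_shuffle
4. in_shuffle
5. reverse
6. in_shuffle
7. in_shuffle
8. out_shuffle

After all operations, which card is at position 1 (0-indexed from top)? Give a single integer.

After op 1 (reverse): [5 10 2 1 6 3 0 11 4 7 8 12 9]
After op 2 (cut(10)): [8 12 9 5 10 2 1 6 3 0 11 4 7]
After op 3 (out_shuffle): [8 6 12 3 9 0 5 11 10 4 2 7 1]
After op 4 (in_shuffle): [5 8 11 6 10 12 4 3 2 9 7 0 1]
After op 5 (reverse): [1 0 7 9 2 3 4 12 10 6 11 8 5]
After op 6 (in_shuffle): [4 1 12 0 10 7 6 9 11 2 8 3 5]
After op 7 (in_shuffle): [6 4 9 1 11 12 2 0 8 10 3 7 5]
After op 8 (out_shuffle): [6 0 4 8 9 10 1 3 11 7 12 5 2]
Position 1: card 0.

Answer: 0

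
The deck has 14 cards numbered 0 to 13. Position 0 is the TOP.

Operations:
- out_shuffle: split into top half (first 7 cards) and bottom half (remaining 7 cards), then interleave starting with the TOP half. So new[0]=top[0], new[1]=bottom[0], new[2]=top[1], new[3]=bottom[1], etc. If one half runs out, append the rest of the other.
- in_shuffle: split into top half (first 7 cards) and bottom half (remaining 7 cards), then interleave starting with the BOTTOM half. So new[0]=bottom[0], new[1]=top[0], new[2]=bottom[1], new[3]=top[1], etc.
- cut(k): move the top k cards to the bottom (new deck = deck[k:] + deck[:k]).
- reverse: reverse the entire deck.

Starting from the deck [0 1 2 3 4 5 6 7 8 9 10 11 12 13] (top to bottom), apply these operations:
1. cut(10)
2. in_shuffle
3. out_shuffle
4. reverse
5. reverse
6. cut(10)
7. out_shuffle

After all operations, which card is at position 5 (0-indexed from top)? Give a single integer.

After op 1 (cut(10)): [10 11 12 13 0 1 2 3 4 5 6 7 8 9]
After op 2 (in_shuffle): [3 10 4 11 5 12 6 13 7 0 8 1 9 2]
After op 3 (out_shuffle): [3 13 10 7 4 0 11 8 5 1 12 9 6 2]
After op 4 (reverse): [2 6 9 12 1 5 8 11 0 4 7 10 13 3]
After op 5 (reverse): [3 13 10 7 4 0 11 8 5 1 12 9 6 2]
After op 6 (cut(10)): [12 9 6 2 3 13 10 7 4 0 11 8 5 1]
After op 7 (out_shuffle): [12 7 9 4 6 0 2 11 3 8 13 5 10 1]
Position 5: card 0.

Answer: 0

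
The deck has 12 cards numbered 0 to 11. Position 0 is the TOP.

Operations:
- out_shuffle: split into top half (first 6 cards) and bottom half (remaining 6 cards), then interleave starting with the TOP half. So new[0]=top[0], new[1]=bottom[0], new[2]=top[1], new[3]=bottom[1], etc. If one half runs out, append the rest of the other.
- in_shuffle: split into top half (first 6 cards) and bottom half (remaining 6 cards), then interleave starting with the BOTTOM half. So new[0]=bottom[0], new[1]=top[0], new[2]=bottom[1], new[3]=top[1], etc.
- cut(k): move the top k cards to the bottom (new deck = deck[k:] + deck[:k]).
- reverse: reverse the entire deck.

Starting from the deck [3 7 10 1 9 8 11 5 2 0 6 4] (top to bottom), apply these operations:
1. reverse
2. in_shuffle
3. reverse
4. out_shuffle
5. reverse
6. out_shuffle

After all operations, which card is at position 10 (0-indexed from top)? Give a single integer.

Answer: 7

Derivation:
After op 1 (reverse): [4 6 0 2 5 11 8 9 1 10 7 3]
After op 2 (in_shuffle): [8 4 9 6 1 0 10 2 7 5 3 11]
After op 3 (reverse): [11 3 5 7 2 10 0 1 6 9 4 8]
After op 4 (out_shuffle): [11 0 3 1 5 6 7 9 2 4 10 8]
After op 5 (reverse): [8 10 4 2 9 7 6 5 1 3 0 11]
After op 6 (out_shuffle): [8 6 10 5 4 1 2 3 9 0 7 11]
Position 10: card 7.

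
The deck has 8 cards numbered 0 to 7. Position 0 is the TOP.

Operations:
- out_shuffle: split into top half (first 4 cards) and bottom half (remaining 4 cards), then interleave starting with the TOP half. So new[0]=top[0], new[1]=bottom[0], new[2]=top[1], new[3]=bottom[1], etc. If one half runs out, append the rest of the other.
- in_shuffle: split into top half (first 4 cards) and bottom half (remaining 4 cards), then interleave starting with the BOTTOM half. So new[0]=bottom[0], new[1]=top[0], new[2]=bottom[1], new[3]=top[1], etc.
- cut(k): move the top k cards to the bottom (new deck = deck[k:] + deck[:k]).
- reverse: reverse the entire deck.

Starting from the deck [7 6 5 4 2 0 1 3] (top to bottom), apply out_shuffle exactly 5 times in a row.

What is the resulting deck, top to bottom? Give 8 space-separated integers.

Answer: 7 5 2 1 6 4 0 3

Derivation:
After op 1 (out_shuffle): [7 2 6 0 5 1 4 3]
After op 2 (out_shuffle): [7 5 2 1 6 4 0 3]
After op 3 (out_shuffle): [7 6 5 4 2 0 1 3]
After op 4 (out_shuffle): [7 2 6 0 5 1 4 3]
After op 5 (out_shuffle): [7 5 2 1 6 4 0 3]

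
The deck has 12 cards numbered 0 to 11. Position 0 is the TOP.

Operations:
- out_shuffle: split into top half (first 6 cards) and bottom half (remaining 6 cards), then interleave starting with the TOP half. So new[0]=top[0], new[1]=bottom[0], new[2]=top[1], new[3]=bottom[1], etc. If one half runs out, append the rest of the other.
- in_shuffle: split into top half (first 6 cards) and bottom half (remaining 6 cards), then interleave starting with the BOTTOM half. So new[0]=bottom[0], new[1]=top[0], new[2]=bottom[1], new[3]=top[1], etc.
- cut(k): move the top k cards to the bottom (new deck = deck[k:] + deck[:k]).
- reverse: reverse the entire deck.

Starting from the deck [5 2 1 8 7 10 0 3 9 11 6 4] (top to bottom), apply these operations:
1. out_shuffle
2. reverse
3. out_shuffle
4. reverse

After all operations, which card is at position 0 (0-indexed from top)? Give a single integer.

After op 1 (out_shuffle): [5 0 2 3 1 9 8 11 7 6 10 4]
After op 2 (reverse): [4 10 6 7 11 8 9 1 3 2 0 5]
After op 3 (out_shuffle): [4 9 10 1 6 3 7 2 11 0 8 5]
After op 4 (reverse): [5 8 0 11 2 7 3 6 1 10 9 4]
Position 0: card 5.

Answer: 5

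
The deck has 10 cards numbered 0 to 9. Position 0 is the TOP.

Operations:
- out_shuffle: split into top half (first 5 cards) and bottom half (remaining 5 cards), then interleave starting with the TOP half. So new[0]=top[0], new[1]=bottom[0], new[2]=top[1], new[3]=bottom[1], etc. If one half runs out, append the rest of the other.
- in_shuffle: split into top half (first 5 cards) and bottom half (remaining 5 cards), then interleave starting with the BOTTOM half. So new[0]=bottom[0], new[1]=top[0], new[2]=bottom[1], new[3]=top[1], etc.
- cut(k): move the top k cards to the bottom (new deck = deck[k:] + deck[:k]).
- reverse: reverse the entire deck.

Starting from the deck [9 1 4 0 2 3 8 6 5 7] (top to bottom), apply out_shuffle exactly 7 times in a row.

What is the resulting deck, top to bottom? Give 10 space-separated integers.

Answer: 9 3 1 8 4 6 0 5 2 7

Derivation:
After op 1 (out_shuffle): [9 3 1 8 4 6 0 5 2 7]
After op 2 (out_shuffle): [9 6 3 0 1 5 8 2 4 7]
After op 3 (out_shuffle): [9 5 6 8 3 2 0 4 1 7]
After op 4 (out_shuffle): [9 2 5 0 6 4 8 1 3 7]
After op 5 (out_shuffle): [9 4 2 8 5 1 0 3 6 7]
After op 6 (out_shuffle): [9 1 4 0 2 3 8 6 5 7]
After op 7 (out_shuffle): [9 3 1 8 4 6 0 5 2 7]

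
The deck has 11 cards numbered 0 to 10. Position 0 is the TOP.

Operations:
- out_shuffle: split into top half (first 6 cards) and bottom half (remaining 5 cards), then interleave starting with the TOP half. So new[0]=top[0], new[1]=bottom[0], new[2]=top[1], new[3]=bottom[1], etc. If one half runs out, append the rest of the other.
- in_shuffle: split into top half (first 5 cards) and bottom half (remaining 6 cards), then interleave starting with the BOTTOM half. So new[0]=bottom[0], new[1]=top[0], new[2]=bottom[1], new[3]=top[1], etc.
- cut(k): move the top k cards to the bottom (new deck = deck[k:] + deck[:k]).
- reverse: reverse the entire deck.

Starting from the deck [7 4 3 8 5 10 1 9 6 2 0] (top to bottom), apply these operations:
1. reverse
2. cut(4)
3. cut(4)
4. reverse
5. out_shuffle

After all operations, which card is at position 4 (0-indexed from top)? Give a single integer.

After op 1 (reverse): [0 2 6 9 1 10 5 8 3 4 7]
After op 2 (cut(4)): [1 10 5 8 3 4 7 0 2 6 9]
After op 3 (cut(4)): [3 4 7 0 2 6 9 1 10 5 8]
After op 4 (reverse): [8 5 10 1 9 6 2 0 7 4 3]
After op 5 (out_shuffle): [8 2 5 0 10 7 1 4 9 3 6]
Position 4: card 10.

Answer: 10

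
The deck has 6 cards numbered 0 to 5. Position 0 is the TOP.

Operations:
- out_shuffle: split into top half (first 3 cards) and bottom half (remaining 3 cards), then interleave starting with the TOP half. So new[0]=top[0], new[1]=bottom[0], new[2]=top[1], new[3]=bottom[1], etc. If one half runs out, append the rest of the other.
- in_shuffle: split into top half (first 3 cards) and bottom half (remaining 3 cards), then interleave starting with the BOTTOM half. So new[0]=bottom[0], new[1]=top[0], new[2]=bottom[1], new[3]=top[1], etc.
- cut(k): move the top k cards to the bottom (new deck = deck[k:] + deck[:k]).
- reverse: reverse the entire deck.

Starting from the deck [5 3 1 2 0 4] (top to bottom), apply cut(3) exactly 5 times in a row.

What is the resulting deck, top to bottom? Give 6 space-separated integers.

After op 1 (cut(3)): [2 0 4 5 3 1]
After op 2 (cut(3)): [5 3 1 2 0 4]
After op 3 (cut(3)): [2 0 4 5 3 1]
After op 4 (cut(3)): [5 3 1 2 0 4]
After op 5 (cut(3)): [2 0 4 5 3 1]

Answer: 2 0 4 5 3 1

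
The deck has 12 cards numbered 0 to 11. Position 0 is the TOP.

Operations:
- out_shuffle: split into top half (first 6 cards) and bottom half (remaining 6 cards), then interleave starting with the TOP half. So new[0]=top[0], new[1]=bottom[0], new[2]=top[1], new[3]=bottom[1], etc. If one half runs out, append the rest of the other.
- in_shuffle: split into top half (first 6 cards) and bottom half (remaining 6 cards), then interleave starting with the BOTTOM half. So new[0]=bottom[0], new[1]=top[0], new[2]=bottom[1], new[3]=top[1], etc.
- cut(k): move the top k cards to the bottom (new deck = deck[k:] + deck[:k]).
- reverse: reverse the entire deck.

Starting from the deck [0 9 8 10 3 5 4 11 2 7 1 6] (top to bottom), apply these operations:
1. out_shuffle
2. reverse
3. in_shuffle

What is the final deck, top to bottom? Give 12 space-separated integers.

Answer: 2 6 8 5 11 1 9 3 4 7 0 10

Derivation:
After op 1 (out_shuffle): [0 4 9 11 8 2 10 7 3 1 5 6]
After op 2 (reverse): [6 5 1 3 7 10 2 8 11 9 4 0]
After op 3 (in_shuffle): [2 6 8 5 11 1 9 3 4 7 0 10]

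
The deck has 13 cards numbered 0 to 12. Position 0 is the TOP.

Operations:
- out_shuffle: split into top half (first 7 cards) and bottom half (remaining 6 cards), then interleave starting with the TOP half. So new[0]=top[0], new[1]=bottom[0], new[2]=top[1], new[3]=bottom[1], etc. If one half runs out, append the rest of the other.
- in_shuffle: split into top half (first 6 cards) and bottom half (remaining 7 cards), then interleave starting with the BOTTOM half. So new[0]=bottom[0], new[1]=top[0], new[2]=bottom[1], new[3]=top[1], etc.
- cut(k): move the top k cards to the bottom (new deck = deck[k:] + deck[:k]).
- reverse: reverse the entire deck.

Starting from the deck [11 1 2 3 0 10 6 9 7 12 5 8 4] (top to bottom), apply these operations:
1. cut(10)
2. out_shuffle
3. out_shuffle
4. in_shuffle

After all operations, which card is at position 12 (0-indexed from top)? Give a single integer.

After op 1 (cut(10)): [5 8 4 11 1 2 3 0 10 6 9 7 12]
After op 2 (out_shuffle): [5 0 8 10 4 6 11 9 1 7 2 12 3]
After op 3 (out_shuffle): [5 9 0 1 8 7 10 2 4 12 6 3 11]
After op 4 (in_shuffle): [10 5 2 9 4 0 12 1 6 8 3 7 11]
Position 12: card 11.

Answer: 11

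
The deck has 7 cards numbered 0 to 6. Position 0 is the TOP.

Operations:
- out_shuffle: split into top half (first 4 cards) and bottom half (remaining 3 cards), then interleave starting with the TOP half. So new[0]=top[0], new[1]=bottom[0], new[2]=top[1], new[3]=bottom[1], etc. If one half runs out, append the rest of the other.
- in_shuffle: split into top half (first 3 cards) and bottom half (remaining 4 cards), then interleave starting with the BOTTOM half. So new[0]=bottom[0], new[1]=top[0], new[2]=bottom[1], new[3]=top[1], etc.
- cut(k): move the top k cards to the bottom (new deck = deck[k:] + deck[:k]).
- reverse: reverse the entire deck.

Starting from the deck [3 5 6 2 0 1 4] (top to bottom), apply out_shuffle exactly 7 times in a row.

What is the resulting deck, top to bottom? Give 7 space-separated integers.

Answer: 3 0 5 1 6 4 2

Derivation:
After op 1 (out_shuffle): [3 0 5 1 6 4 2]
After op 2 (out_shuffle): [3 6 0 4 5 2 1]
After op 3 (out_shuffle): [3 5 6 2 0 1 4]
After op 4 (out_shuffle): [3 0 5 1 6 4 2]
After op 5 (out_shuffle): [3 6 0 4 5 2 1]
After op 6 (out_shuffle): [3 5 6 2 0 1 4]
After op 7 (out_shuffle): [3 0 5 1 6 4 2]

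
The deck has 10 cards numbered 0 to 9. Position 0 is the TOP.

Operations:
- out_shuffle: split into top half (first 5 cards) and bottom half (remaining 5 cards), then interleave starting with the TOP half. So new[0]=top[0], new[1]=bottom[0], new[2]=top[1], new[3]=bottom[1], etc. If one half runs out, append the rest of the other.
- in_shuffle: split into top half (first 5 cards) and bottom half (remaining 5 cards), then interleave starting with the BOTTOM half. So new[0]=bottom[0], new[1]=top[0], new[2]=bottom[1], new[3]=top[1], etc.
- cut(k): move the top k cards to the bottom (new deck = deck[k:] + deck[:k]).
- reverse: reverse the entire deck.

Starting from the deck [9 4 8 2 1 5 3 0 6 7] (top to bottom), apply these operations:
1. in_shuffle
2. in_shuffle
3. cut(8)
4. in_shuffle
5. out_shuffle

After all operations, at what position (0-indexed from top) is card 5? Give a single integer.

After op 1 (in_shuffle): [5 9 3 4 0 8 6 2 7 1]
After op 2 (in_shuffle): [8 5 6 9 2 3 7 4 1 0]
After op 3 (cut(8)): [1 0 8 5 6 9 2 3 7 4]
After op 4 (in_shuffle): [9 1 2 0 3 8 7 5 4 6]
After op 5 (out_shuffle): [9 8 1 7 2 5 0 4 3 6]
Card 5 is at position 5.

Answer: 5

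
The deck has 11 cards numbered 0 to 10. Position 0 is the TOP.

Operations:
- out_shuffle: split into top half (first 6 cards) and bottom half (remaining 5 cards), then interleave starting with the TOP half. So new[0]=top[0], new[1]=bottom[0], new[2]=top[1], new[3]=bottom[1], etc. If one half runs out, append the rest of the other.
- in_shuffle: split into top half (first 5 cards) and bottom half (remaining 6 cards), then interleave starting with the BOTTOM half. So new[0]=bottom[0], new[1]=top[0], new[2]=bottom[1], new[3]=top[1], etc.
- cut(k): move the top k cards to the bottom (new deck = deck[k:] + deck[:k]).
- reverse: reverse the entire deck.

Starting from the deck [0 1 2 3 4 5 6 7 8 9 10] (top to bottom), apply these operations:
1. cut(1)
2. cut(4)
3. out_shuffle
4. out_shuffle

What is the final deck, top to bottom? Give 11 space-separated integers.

Answer: 5 8 0 3 6 9 1 4 7 10 2

Derivation:
After op 1 (cut(1)): [1 2 3 4 5 6 7 8 9 10 0]
After op 2 (cut(4)): [5 6 7 8 9 10 0 1 2 3 4]
After op 3 (out_shuffle): [5 0 6 1 7 2 8 3 9 4 10]
After op 4 (out_shuffle): [5 8 0 3 6 9 1 4 7 10 2]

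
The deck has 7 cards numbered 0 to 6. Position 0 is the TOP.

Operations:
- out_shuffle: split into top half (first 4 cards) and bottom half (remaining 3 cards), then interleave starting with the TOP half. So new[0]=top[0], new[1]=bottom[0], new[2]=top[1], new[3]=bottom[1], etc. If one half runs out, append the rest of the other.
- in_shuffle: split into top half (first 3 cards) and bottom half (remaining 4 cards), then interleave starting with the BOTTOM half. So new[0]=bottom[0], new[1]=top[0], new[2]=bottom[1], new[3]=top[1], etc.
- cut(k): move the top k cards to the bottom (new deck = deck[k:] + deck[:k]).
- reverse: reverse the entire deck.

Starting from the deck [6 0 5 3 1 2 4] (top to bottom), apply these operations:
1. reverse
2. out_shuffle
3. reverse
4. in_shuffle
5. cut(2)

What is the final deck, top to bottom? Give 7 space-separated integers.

After op 1 (reverse): [4 2 1 3 5 0 6]
After op 2 (out_shuffle): [4 5 2 0 1 6 3]
After op 3 (reverse): [3 6 1 0 2 5 4]
After op 4 (in_shuffle): [0 3 2 6 5 1 4]
After op 5 (cut(2)): [2 6 5 1 4 0 3]

Answer: 2 6 5 1 4 0 3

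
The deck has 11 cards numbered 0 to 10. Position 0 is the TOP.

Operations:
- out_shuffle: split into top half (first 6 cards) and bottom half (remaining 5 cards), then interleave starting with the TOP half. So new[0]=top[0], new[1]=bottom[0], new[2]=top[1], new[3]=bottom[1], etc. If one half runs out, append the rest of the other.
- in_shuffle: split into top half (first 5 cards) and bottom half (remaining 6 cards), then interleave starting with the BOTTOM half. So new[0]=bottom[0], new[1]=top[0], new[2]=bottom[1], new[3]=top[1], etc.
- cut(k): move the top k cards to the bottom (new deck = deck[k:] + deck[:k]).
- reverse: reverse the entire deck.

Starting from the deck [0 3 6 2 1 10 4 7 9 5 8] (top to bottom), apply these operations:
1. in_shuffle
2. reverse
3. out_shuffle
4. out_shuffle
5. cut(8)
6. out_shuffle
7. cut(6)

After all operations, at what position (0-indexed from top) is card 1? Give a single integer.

Answer: 8

Derivation:
After op 1 (in_shuffle): [10 0 4 3 7 6 9 2 5 1 8]
After op 2 (reverse): [8 1 5 2 9 6 7 3 4 0 10]
After op 3 (out_shuffle): [8 7 1 3 5 4 2 0 9 10 6]
After op 4 (out_shuffle): [8 2 7 0 1 9 3 10 5 6 4]
After op 5 (cut(8)): [5 6 4 8 2 7 0 1 9 3 10]
After op 6 (out_shuffle): [5 0 6 1 4 9 8 3 2 10 7]
After op 7 (cut(6)): [8 3 2 10 7 5 0 6 1 4 9]
Card 1 is at position 8.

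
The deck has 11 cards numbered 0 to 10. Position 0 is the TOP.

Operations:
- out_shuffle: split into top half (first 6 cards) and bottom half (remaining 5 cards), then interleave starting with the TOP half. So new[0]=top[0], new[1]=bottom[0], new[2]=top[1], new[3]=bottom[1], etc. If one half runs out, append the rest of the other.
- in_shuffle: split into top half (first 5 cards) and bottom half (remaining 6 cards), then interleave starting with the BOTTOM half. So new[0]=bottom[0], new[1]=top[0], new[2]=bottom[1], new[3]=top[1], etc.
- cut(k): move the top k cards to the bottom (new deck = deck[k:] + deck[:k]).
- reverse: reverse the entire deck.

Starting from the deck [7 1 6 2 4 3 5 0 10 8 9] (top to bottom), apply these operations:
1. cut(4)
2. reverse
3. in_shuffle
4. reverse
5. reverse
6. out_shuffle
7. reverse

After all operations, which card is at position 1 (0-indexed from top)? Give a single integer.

Answer: 4

Derivation:
After op 1 (cut(4)): [4 3 5 0 10 8 9 7 1 6 2]
After op 2 (reverse): [2 6 1 7 9 8 10 0 5 3 4]
After op 3 (in_shuffle): [8 2 10 6 0 1 5 7 3 9 4]
After op 4 (reverse): [4 9 3 7 5 1 0 6 10 2 8]
After op 5 (reverse): [8 2 10 6 0 1 5 7 3 9 4]
After op 6 (out_shuffle): [8 5 2 7 10 3 6 9 0 4 1]
After op 7 (reverse): [1 4 0 9 6 3 10 7 2 5 8]
Position 1: card 4.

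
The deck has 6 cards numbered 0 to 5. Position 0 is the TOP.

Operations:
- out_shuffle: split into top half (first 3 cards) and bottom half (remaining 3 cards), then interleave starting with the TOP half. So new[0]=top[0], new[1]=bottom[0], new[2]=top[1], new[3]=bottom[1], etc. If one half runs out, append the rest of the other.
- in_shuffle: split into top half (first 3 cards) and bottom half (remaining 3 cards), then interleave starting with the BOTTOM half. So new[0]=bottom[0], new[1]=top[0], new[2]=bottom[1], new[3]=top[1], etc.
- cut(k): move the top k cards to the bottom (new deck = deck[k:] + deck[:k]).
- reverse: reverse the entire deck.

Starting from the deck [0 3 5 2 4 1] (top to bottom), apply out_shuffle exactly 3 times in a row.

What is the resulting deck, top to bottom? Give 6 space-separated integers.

Answer: 0 5 4 3 2 1

Derivation:
After op 1 (out_shuffle): [0 2 3 4 5 1]
After op 2 (out_shuffle): [0 4 2 5 3 1]
After op 3 (out_shuffle): [0 5 4 3 2 1]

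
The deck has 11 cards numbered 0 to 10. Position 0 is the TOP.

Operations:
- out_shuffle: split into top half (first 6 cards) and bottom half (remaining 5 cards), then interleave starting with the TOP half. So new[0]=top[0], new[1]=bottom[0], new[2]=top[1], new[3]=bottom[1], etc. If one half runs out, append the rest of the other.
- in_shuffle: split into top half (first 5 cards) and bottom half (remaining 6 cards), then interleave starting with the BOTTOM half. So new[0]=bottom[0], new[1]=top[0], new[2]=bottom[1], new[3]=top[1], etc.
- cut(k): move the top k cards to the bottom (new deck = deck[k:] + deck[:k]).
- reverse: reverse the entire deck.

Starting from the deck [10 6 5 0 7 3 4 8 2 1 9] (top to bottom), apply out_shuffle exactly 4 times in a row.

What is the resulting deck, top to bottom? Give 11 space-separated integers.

After op 1 (out_shuffle): [10 4 6 8 5 2 0 1 7 9 3]
After op 2 (out_shuffle): [10 0 4 1 6 7 8 9 5 3 2]
After op 3 (out_shuffle): [10 8 0 9 4 5 1 3 6 2 7]
After op 4 (out_shuffle): [10 1 8 3 0 6 9 2 4 7 5]

Answer: 10 1 8 3 0 6 9 2 4 7 5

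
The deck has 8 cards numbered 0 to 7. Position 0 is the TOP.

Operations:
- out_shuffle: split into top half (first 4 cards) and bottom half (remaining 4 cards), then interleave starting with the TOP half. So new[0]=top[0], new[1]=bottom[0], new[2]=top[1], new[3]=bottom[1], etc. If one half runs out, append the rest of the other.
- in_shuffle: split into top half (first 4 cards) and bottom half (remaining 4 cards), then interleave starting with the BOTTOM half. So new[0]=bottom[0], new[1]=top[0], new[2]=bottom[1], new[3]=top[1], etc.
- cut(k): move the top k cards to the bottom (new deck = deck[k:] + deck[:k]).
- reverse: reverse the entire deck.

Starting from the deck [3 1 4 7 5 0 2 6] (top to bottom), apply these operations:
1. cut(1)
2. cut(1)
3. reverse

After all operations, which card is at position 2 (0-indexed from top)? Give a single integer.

Answer: 6

Derivation:
After op 1 (cut(1)): [1 4 7 5 0 2 6 3]
After op 2 (cut(1)): [4 7 5 0 2 6 3 1]
After op 3 (reverse): [1 3 6 2 0 5 7 4]
Position 2: card 6.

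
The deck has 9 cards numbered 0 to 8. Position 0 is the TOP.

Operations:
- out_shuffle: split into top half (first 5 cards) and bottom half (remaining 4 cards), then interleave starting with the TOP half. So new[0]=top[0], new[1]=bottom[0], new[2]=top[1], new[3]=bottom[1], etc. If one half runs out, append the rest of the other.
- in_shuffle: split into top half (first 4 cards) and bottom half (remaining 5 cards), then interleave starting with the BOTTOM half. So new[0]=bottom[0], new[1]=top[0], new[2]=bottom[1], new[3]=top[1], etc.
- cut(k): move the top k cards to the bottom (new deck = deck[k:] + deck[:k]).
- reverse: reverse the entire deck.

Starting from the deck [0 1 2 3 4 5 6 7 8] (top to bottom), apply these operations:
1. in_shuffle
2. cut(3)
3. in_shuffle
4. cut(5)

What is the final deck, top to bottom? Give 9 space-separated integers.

After op 1 (in_shuffle): [4 0 5 1 6 2 7 3 8]
After op 2 (cut(3)): [1 6 2 7 3 8 4 0 5]
After op 3 (in_shuffle): [3 1 8 6 4 2 0 7 5]
After op 4 (cut(5)): [2 0 7 5 3 1 8 6 4]

Answer: 2 0 7 5 3 1 8 6 4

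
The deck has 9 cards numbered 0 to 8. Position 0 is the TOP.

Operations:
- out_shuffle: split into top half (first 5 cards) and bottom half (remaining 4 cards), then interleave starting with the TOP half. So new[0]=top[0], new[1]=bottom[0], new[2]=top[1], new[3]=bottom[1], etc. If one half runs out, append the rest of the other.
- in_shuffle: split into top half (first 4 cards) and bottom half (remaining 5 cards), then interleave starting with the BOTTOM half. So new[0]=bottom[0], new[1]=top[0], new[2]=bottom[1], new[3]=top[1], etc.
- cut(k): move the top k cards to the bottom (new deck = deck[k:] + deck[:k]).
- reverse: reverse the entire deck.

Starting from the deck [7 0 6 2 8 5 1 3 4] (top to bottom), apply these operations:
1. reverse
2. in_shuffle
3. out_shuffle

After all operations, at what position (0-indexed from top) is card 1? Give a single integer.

Answer: 1

Derivation:
After op 1 (reverse): [4 3 1 5 8 2 6 0 7]
After op 2 (in_shuffle): [8 4 2 3 6 1 0 5 7]
After op 3 (out_shuffle): [8 1 4 0 2 5 3 7 6]
Card 1 is at position 1.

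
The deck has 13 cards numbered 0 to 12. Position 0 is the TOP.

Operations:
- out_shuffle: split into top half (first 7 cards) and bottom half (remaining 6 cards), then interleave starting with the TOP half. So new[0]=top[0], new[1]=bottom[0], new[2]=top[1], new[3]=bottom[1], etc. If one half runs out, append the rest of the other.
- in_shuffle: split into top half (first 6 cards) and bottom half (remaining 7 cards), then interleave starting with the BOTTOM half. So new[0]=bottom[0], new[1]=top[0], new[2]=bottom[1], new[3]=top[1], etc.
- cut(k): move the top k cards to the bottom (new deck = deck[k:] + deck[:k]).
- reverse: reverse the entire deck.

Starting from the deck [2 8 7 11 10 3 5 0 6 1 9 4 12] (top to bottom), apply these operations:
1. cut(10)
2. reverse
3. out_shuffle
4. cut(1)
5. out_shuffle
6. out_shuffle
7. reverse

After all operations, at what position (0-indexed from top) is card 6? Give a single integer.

Answer: 8

Derivation:
After op 1 (cut(10)): [9 4 12 2 8 7 11 10 3 5 0 6 1]
After op 2 (reverse): [1 6 0 5 3 10 11 7 8 2 12 4 9]
After op 3 (out_shuffle): [1 7 6 8 0 2 5 12 3 4 10 9 11]
After op 4 (cut(1)): [7 6 8 0 2 5 12 3 4 10 9 11 1]
After op 5 (out_shuffle): [7 3 6 4 8 10 0 9 2 11 5 1 12]
After op 6 (out_shuffle): [7 9 3 2 6 11 4 5 8 1 10 12 0]
After op 7 (reverse): [0 12 10 1 8 5 4 11 6 2 3 9 7]
Card 6 is at position 8.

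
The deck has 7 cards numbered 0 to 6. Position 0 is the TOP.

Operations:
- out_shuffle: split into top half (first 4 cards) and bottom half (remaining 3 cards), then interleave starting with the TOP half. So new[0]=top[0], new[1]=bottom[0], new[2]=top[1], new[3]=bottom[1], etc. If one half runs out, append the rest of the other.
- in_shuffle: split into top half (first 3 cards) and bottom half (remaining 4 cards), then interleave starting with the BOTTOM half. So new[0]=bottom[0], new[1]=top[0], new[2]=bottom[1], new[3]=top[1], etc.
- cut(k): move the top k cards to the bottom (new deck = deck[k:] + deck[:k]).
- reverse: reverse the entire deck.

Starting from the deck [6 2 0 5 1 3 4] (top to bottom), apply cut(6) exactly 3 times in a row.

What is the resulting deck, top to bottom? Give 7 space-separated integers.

After op 1 (cut(6)): [4 6 2 0 5 1 3]
After op 2 (cut(6)): [3 4 6 2 0 5 1]
After op 3 (cut(6)): [1 3 4 6 2 0 5]

Answer: 1 3 4 6 2 0 5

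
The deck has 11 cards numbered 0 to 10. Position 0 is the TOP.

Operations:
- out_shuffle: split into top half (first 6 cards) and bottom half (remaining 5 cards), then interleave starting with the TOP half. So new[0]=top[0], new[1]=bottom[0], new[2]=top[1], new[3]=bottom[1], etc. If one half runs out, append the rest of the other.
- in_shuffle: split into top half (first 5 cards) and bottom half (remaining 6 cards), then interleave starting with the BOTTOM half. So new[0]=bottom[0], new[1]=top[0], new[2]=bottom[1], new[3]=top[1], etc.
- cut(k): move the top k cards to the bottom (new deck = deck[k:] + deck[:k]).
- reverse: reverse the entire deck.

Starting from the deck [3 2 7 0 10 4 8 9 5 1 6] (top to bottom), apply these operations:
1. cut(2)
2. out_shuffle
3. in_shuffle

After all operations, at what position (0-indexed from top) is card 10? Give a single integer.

Answer: 9

Derivation:
After op 1 (cut(2)): [7 0 10 4 8 9 5 1 6 3 2]
After op 2 (out_shuffle): [7 5 0 1 10 6 4 3 8 2 9]
After op 3 (in_shuffle): [6 7 4 5 3 0 8 1 2 10 9]
Card 10 is at position 9.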